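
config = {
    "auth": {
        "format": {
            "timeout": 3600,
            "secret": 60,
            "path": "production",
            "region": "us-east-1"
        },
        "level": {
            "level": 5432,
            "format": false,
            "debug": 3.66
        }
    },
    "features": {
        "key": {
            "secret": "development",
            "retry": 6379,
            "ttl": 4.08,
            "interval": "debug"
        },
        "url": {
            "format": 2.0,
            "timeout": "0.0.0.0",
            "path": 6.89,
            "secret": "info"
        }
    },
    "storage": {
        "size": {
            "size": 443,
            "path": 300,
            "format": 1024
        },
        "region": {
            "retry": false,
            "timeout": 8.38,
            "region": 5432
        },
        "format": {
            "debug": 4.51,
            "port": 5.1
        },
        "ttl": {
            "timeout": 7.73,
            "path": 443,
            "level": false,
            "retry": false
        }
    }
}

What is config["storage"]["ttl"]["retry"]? False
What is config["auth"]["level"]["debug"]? 3.66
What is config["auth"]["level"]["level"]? 5432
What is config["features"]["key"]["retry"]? 6379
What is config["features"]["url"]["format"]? 2.0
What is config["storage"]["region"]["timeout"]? 8.38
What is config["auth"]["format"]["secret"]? 60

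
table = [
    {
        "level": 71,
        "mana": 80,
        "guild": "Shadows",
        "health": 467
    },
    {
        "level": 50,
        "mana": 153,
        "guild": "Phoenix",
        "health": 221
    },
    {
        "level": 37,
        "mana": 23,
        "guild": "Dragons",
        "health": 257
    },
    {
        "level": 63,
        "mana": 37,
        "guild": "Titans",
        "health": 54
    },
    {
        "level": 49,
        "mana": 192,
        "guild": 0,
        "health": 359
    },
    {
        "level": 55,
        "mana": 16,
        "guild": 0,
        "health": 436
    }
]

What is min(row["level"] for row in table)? 37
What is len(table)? 6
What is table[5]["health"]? 436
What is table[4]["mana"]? 192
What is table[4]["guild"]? 0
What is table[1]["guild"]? "Phoenix"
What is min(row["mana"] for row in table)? 16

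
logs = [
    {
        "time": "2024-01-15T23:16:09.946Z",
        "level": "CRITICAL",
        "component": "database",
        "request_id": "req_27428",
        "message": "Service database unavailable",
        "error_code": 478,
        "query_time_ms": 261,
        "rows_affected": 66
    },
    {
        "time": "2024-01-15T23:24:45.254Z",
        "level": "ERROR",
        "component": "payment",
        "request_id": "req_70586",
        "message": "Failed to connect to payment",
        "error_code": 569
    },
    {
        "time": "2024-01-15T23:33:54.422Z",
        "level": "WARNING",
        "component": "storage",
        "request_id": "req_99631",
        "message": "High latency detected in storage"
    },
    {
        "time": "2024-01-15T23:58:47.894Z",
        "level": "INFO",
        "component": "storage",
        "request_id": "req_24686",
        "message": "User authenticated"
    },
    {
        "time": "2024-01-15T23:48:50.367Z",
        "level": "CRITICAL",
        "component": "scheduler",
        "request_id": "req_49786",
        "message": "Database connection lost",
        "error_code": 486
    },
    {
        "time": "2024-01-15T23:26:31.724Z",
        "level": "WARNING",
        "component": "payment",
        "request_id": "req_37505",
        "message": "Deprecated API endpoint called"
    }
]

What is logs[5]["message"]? "Deprecated API endpoint called"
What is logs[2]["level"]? "WARNING"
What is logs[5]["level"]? "WARNING"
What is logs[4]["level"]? "CRITICAL"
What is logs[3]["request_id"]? "req_24686"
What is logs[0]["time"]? "2024-01-15T23:16:09.946Z"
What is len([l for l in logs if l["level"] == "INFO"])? 1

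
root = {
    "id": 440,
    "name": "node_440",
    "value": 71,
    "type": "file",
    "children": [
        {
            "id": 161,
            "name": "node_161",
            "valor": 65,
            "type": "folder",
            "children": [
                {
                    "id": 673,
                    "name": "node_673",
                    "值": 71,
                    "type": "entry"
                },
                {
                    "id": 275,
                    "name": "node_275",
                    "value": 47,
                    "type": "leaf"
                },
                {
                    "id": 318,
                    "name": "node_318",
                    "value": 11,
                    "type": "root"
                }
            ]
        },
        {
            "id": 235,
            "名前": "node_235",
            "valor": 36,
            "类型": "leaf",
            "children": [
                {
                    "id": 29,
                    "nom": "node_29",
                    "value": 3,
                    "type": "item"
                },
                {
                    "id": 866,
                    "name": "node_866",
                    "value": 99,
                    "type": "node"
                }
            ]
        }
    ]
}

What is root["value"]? 71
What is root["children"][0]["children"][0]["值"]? 71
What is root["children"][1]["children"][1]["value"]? 99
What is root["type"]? "file"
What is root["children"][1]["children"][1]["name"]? "node_866"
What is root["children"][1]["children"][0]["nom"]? "node_29"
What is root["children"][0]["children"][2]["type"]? "root"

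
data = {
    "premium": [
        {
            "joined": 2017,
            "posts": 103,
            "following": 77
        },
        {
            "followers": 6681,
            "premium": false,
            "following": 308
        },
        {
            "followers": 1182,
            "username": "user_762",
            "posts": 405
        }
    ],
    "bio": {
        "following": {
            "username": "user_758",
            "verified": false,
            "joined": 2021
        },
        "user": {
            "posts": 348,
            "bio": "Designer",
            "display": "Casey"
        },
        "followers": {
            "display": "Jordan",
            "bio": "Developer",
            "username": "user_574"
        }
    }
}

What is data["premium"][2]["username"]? "user_762"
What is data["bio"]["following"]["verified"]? False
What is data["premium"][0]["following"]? 77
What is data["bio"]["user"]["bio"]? "Designer"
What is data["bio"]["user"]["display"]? "Casey"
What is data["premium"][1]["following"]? 308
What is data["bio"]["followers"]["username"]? "user_574"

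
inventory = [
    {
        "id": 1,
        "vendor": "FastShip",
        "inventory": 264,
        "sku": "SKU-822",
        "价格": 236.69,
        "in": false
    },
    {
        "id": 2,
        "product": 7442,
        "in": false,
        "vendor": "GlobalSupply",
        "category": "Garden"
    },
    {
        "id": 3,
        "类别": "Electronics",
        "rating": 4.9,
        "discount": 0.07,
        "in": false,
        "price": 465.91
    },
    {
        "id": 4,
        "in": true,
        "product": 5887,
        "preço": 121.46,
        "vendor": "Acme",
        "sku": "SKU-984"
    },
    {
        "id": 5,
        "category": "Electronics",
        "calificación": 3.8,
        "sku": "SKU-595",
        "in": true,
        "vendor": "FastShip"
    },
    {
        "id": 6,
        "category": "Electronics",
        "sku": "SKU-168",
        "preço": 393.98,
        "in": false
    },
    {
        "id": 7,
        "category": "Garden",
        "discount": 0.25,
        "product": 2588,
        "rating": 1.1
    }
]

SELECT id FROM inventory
[1, 2, 3, 4, 5, 6, 7]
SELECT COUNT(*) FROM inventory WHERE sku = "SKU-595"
1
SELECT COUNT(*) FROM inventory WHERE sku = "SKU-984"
1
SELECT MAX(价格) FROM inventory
236.69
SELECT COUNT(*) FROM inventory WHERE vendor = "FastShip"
2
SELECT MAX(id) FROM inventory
7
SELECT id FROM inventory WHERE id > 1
[2, 3, 4, 5, 6, 7]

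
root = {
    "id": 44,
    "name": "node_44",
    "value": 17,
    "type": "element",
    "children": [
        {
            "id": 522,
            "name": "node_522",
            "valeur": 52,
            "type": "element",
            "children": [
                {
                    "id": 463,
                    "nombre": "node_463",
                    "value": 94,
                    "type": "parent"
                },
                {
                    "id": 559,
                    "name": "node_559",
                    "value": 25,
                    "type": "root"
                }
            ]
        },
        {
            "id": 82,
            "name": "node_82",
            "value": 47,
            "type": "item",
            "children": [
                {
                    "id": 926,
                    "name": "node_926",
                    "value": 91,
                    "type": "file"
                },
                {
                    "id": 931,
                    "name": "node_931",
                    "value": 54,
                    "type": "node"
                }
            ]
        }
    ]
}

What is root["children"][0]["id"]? 522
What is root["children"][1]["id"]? 82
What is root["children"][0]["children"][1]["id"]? 559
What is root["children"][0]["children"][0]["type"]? "parent"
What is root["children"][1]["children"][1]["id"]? 931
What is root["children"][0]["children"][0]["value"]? 94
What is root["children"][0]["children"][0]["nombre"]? "node_463"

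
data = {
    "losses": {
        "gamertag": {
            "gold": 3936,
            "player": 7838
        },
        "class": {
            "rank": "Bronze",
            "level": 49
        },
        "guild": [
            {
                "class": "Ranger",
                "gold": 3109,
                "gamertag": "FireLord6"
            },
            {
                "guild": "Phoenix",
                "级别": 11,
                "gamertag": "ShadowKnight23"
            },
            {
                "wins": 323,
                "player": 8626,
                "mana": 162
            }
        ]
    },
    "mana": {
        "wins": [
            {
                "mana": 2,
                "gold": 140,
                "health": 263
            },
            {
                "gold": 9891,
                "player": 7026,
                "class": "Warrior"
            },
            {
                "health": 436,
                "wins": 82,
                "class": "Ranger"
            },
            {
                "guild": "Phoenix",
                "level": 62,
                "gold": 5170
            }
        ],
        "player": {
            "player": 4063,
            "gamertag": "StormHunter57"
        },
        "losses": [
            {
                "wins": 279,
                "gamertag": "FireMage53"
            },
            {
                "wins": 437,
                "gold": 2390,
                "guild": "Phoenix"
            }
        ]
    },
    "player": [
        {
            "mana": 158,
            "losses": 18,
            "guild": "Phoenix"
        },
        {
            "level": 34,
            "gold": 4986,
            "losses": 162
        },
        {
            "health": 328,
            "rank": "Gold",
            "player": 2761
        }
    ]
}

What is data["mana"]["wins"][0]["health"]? 263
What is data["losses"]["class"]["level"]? 49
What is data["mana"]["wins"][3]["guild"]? "Phoenix"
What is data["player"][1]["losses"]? 162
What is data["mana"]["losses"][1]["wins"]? 437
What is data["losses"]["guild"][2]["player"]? 8626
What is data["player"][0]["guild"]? "Phoenix"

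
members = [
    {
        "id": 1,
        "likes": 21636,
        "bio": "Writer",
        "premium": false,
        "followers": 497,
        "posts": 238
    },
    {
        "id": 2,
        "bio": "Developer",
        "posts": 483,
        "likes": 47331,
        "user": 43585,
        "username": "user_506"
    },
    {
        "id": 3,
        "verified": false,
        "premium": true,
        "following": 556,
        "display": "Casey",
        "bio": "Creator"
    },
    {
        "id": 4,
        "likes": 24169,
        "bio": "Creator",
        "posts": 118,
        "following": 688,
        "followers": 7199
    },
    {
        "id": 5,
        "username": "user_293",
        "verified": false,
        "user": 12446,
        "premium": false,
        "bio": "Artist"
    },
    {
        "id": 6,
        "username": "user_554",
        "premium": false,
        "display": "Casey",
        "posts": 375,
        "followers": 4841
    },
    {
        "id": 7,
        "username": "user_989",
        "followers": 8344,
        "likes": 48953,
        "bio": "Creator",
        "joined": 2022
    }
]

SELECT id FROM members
[1, 2, 3, 4, 5, 6, 7]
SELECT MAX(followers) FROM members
8344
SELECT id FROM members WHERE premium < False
[]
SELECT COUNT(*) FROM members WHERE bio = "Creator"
3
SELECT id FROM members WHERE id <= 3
[1, 2, 3]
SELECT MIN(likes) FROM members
21636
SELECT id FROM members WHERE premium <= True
[1, 3, 5, 6]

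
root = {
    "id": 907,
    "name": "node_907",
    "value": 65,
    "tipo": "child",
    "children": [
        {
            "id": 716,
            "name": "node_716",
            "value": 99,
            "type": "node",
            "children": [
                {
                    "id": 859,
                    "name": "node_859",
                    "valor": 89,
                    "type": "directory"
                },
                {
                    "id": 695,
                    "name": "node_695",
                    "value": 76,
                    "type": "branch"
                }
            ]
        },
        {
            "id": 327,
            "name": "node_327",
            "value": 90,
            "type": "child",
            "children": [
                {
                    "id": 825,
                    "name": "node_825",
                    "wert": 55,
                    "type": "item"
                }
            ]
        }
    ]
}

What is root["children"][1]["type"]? "child"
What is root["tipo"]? "child"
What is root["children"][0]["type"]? "node"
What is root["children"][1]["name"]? "node_327"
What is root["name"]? "node_907"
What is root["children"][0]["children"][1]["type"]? "branch"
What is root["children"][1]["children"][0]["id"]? 825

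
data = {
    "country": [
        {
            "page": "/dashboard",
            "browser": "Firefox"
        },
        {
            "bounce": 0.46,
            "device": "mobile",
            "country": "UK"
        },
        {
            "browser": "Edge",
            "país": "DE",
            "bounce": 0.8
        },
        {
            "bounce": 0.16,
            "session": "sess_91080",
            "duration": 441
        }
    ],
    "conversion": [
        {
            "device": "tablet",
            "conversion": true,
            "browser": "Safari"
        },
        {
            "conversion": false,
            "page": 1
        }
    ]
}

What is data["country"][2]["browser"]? "Edge"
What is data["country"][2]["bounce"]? 0.8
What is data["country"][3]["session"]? "sess_91080"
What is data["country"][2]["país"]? "DE"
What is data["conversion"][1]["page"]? 1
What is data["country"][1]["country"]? "UK"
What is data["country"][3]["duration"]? 441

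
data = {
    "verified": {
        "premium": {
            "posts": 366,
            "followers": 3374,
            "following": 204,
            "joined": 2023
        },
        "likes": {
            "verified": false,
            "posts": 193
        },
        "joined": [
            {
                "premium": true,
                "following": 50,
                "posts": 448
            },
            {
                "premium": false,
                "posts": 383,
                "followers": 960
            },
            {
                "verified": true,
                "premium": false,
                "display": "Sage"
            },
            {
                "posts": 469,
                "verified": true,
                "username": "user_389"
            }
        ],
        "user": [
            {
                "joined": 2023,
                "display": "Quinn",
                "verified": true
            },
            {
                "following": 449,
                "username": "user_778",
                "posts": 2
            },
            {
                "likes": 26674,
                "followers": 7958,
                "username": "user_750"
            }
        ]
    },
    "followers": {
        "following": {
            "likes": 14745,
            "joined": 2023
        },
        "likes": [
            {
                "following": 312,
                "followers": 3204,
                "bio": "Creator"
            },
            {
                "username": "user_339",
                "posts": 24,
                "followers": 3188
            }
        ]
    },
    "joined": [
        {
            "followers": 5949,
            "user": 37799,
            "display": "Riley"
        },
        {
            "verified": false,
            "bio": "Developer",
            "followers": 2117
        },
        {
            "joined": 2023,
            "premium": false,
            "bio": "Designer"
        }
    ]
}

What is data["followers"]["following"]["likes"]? 14745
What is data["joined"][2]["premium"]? False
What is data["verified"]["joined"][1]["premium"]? False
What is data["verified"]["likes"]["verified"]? False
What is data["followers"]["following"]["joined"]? 2023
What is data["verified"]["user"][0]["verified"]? True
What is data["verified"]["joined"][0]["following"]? 50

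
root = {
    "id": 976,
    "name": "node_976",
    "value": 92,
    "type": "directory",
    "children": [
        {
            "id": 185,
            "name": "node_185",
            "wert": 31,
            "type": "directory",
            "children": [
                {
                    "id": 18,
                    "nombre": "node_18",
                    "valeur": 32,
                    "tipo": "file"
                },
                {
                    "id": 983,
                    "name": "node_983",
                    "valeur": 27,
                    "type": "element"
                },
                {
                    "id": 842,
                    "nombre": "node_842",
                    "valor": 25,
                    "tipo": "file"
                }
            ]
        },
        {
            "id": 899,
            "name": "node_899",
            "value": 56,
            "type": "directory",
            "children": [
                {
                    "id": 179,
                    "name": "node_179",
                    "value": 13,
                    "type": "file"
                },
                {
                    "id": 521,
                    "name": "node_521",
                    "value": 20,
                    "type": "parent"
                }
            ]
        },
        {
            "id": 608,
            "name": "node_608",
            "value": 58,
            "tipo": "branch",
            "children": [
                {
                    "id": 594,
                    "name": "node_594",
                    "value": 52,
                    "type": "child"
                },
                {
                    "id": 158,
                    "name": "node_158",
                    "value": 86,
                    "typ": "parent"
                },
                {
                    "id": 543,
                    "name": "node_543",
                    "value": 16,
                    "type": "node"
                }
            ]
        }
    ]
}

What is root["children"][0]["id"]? 185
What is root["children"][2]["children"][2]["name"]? "node_543"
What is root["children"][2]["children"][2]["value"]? 16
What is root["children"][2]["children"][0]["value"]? 52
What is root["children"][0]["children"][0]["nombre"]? "node_18"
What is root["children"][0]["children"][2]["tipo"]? "file"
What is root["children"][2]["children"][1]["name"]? "node_158"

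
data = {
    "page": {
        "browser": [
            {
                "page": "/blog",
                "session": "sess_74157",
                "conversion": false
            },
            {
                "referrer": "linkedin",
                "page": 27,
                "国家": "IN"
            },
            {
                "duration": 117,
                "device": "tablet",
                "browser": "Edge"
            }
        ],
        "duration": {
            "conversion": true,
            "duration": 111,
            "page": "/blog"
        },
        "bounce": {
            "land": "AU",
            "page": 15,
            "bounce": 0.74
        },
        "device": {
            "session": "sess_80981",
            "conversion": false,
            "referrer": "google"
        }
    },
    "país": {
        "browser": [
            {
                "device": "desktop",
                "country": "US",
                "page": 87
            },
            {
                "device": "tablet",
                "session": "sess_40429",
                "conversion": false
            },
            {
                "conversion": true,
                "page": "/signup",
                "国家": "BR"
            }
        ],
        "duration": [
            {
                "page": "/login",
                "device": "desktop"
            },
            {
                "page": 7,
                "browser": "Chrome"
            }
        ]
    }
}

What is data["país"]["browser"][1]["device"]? "tablet"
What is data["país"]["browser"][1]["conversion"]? False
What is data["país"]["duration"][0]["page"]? "/login"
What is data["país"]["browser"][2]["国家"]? "BR"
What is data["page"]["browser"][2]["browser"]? "Edge"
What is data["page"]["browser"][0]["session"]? "sess_74157"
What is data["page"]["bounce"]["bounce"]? 0.74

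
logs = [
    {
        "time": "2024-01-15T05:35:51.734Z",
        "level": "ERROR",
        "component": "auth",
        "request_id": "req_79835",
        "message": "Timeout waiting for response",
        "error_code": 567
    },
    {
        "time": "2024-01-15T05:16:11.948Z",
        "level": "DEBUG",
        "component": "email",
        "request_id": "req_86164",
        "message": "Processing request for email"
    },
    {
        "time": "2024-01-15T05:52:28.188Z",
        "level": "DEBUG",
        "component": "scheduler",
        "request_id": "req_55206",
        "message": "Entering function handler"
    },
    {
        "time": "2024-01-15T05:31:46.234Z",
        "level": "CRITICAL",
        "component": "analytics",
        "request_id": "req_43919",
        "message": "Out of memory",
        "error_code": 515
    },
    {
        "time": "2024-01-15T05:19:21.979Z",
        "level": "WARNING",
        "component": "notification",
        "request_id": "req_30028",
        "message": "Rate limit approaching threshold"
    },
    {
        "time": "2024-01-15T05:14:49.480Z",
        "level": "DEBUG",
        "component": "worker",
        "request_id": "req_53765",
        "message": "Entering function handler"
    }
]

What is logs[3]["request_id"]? "req_43919"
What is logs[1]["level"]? "DEBUG"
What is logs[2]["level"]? "DEBUG"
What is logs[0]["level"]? "ERROR"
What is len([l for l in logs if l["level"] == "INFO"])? 0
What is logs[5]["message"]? "Entering function handler"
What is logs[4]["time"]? "2024-01-15T05:19:21.979Z"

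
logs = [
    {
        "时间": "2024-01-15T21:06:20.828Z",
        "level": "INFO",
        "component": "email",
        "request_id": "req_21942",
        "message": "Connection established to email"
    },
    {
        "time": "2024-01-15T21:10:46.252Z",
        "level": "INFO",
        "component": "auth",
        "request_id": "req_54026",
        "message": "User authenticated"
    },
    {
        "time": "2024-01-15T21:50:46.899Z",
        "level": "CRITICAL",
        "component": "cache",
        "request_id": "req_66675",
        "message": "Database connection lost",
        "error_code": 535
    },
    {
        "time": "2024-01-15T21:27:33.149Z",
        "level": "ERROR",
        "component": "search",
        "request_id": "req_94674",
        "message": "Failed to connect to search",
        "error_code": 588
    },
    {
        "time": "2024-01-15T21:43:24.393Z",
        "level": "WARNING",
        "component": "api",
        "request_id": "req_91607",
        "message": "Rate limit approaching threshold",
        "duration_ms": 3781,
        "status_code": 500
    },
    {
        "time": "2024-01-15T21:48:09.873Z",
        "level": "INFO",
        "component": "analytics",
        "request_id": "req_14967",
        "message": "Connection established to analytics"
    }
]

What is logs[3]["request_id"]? "req_94674"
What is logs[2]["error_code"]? 535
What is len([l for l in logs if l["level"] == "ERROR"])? 1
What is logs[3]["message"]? "Failed to connect to search"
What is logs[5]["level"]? "INFO"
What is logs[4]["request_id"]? "req_91607"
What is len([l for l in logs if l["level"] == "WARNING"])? 1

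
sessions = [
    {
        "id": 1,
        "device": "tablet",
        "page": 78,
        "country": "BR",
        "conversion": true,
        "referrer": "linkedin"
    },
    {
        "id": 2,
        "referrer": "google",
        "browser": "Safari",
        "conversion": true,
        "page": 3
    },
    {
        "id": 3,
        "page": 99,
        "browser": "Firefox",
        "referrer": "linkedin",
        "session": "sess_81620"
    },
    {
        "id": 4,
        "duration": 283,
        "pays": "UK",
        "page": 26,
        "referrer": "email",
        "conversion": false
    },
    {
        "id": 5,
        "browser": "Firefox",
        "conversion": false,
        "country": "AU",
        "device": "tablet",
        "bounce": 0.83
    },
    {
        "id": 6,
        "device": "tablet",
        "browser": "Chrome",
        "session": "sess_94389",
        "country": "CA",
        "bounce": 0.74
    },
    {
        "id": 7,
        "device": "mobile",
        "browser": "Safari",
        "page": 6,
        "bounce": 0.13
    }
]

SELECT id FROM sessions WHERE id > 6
[7]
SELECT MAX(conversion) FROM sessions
True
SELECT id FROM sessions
[1, 2, 3, 4, 5, 6, 7]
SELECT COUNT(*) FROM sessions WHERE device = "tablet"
3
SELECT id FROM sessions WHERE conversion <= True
[1, 2, 4, 5]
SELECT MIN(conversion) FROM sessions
False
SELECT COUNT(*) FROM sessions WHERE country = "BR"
1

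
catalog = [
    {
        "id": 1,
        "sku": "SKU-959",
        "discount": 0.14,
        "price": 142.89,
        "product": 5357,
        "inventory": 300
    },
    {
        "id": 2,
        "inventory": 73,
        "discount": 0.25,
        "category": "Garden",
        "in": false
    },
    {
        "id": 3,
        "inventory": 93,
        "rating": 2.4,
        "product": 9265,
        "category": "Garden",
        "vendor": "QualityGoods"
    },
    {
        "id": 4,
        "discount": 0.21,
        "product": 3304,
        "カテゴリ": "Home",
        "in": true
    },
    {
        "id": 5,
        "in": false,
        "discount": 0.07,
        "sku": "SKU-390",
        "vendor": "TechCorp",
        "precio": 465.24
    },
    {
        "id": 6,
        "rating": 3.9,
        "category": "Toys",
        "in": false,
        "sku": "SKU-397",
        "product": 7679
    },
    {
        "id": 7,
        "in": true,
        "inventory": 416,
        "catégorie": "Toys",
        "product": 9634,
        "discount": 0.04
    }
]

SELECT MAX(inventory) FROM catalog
416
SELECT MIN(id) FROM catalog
1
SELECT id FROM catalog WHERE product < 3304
[]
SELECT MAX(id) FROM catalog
7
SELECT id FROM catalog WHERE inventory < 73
[]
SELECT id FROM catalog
[1, 2, 3, 4, 5, 6, 7]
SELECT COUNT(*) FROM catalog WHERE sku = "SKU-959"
1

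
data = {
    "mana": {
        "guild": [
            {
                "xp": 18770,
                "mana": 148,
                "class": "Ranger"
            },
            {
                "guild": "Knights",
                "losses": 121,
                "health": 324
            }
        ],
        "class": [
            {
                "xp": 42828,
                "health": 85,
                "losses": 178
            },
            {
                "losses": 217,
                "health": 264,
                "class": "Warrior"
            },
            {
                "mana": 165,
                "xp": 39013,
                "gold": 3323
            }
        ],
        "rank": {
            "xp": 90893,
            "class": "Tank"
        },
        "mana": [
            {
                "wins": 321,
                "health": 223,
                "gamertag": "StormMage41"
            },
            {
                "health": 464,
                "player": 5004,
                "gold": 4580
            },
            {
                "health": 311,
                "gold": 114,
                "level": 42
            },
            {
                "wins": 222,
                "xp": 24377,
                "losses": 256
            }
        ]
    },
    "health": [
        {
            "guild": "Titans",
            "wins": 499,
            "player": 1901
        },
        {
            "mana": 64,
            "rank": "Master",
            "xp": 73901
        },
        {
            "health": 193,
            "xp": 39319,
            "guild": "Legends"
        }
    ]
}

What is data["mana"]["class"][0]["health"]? 85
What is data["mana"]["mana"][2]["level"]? 42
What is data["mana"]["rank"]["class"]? "Tank"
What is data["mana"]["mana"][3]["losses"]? 256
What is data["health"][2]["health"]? 193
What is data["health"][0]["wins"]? 499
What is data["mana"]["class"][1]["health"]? 264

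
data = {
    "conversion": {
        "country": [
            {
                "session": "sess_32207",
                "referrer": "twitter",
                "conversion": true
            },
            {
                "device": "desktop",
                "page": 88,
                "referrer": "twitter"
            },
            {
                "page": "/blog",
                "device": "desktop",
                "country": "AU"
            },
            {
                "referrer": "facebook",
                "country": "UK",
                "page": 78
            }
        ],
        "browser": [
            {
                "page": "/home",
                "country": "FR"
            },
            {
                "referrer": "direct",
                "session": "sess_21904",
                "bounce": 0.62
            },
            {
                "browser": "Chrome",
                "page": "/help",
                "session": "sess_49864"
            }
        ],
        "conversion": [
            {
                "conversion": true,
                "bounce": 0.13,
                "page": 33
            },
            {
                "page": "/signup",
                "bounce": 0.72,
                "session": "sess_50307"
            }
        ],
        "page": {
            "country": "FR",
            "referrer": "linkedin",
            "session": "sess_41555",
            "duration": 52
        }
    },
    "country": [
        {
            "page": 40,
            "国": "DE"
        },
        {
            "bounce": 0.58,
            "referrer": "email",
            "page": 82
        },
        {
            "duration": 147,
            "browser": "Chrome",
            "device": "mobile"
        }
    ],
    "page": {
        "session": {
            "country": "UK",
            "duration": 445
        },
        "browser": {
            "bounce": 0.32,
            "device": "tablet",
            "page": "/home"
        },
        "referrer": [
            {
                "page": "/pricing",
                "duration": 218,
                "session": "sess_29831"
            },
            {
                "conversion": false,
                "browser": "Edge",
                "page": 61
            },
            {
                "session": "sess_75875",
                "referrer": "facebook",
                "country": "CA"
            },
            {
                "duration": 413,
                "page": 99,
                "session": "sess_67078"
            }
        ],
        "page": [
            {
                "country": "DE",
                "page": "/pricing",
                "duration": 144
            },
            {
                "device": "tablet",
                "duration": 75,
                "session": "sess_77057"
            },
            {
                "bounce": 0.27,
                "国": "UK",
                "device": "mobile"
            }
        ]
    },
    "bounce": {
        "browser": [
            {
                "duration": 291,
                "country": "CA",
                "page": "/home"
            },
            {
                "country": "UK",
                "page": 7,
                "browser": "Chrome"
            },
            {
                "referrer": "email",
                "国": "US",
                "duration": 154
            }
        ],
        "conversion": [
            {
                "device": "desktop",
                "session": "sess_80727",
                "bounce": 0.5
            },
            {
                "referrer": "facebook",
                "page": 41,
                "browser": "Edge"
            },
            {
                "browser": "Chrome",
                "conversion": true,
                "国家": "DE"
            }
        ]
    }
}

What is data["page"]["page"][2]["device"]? "mobile"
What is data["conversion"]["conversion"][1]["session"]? "sess_50307"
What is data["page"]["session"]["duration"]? 445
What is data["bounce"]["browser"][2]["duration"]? 154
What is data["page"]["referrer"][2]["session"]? "sess_75875"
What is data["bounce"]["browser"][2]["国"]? "US"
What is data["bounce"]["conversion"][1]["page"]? 41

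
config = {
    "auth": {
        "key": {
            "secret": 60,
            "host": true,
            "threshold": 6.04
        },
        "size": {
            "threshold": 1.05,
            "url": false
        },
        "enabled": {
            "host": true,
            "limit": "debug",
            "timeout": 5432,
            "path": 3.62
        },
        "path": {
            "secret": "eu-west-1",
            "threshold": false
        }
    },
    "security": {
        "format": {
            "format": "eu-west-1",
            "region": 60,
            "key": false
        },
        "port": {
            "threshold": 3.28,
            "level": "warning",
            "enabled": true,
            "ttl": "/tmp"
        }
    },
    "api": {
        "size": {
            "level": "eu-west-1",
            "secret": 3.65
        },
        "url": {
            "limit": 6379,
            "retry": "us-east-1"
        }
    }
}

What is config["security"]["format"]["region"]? 60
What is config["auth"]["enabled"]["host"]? True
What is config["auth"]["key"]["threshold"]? 6.04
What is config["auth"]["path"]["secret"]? "eu-west-1"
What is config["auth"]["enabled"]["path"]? 3.62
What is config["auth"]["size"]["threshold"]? 1.05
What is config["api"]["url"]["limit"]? 6379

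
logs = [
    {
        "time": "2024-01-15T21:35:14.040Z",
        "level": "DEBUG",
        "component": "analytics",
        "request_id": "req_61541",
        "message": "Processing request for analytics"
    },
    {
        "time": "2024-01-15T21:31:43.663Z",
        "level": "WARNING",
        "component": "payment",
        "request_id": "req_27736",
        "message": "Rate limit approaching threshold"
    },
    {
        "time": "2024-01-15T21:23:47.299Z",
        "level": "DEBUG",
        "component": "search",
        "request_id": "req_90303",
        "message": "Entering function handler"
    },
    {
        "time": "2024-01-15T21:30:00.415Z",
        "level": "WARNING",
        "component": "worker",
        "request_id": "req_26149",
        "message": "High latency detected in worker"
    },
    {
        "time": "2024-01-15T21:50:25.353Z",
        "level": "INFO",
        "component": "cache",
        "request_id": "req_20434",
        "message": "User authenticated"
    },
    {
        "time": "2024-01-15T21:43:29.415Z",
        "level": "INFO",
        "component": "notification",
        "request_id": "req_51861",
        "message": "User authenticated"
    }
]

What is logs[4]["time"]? "2024-01-15T21:50:25.353Z"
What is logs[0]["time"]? "2024-01-15T21:35:14.040Z"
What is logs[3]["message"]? "High latency detected in worker"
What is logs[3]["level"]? "WARNING"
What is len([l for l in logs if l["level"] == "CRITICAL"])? 0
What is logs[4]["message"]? "User authenticated"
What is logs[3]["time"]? "2024-01-15T21:30:00.415Z"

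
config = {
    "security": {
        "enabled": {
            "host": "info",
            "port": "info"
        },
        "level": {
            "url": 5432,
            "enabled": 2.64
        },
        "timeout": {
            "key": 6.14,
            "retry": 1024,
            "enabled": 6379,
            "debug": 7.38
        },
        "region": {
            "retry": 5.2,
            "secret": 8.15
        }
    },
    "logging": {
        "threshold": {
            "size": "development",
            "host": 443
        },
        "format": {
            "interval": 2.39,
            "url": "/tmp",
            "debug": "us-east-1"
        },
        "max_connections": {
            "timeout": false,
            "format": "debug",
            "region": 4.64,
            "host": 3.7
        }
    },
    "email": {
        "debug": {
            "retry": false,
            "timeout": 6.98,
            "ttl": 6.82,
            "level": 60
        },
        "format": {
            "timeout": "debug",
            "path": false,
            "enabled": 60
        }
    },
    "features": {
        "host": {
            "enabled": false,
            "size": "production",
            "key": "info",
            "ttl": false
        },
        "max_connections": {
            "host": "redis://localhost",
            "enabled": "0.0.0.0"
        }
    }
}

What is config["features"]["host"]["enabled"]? False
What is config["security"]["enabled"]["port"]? "info"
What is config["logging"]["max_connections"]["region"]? 4.64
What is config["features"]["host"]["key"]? "info"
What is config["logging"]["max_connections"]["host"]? 3.7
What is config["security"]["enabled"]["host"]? "info"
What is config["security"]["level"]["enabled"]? 2.64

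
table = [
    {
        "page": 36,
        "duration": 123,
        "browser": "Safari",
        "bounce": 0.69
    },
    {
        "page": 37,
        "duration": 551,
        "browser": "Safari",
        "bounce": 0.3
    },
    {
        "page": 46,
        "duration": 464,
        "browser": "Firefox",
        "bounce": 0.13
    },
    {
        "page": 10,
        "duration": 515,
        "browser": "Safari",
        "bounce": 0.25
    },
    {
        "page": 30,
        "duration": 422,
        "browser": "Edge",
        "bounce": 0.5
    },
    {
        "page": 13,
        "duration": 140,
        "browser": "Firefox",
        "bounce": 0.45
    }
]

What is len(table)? 6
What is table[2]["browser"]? "Firefox"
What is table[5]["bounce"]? 0.45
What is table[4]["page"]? 30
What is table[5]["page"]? 13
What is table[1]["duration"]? 551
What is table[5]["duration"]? 140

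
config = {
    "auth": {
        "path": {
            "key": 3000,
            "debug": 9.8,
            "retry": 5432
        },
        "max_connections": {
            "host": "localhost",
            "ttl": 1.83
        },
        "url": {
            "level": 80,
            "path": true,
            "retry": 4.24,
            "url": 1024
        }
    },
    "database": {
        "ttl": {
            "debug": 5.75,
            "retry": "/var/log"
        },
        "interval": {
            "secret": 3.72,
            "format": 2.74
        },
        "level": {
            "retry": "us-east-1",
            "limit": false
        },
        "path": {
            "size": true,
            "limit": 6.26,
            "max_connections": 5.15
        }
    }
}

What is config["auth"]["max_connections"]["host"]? "localhost"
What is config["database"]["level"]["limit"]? False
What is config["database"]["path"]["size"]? True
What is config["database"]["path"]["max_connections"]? 5.15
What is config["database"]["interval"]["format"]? 2.74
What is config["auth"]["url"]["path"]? True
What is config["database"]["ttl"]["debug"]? 5.75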